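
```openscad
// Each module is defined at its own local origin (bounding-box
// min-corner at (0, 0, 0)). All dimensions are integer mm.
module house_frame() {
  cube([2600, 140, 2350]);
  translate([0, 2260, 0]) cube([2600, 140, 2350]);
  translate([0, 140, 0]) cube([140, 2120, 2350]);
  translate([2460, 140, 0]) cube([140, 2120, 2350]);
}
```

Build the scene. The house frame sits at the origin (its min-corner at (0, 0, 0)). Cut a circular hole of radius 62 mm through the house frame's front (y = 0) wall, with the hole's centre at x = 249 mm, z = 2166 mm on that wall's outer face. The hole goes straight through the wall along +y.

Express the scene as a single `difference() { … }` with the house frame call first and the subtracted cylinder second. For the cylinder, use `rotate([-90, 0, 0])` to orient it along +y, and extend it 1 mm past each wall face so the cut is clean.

difference() {
  house_frame();
  translate([249, -1, 2166]) rotate([-90, 0, 0]) cylinder(h = 142, r = 62);
}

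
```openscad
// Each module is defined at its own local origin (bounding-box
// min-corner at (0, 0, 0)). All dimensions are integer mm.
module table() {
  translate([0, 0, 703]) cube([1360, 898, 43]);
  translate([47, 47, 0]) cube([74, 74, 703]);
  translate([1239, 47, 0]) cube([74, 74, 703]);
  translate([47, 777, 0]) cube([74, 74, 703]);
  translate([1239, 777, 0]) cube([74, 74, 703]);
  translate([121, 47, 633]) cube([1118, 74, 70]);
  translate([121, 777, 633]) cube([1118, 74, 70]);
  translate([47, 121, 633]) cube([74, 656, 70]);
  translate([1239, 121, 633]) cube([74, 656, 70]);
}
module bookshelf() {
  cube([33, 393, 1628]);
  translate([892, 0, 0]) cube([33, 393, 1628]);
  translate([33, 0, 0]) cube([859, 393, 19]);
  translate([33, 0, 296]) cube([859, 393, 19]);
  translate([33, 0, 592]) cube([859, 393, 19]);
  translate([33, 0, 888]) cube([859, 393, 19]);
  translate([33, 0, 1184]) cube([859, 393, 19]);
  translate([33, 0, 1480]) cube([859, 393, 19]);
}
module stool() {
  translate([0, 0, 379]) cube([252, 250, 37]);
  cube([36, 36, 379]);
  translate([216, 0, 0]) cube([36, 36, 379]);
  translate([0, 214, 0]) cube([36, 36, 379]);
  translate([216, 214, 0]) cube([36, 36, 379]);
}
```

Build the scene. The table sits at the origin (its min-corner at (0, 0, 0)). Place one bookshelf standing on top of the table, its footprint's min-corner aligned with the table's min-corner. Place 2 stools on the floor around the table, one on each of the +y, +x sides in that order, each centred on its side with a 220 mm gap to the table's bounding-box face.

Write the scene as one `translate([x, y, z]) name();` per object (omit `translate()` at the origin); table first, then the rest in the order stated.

table();
translate([0, 0, 746]) bookshelf();
translate([554, 1118, 0]) stool();
translate([1580, 324, 0]) stool();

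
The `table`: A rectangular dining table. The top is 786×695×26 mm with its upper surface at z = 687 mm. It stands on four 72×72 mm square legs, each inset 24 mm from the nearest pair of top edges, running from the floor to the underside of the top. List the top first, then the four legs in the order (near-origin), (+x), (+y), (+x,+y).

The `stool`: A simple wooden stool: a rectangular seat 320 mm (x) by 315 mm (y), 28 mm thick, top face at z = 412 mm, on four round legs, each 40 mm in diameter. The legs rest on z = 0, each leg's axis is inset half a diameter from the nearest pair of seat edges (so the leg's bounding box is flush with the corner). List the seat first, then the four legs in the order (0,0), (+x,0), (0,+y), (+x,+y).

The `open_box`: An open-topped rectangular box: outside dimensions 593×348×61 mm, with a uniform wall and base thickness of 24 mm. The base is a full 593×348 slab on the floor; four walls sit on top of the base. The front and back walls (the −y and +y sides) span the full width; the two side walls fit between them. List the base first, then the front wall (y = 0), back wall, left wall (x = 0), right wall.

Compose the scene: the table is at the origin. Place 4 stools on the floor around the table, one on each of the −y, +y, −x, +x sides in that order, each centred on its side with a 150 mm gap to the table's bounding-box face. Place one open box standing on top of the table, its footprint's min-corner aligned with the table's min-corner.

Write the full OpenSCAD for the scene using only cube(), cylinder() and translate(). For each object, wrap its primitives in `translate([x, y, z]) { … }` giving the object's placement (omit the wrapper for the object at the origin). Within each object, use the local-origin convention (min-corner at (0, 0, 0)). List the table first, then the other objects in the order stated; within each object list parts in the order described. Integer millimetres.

translate([0, 0, 661]) cube([786, 695, 26]);
translate([24, 24, 0]) cube([72, 72, 661]);
translate([690, 24, 0]) cube([72, 72, 661]);
translate([24, 599, 0]) cube([72, 72, 661]);
translate([690, 599, 0]) cube([72, 72, 661]);
translate([233, -465, 0]) {
  translate([0, 0, 384]) cube([320, 315, 28]);
  translate([20, 20, 0]) cylinder(h = 384, r = 20);
  translate([300, 20, 0]) cylinder(h = 384, r = 20);
  translate([20, 295, 0]) cylinder(h = 384, r = 20);
  translate([300, 295, 0]) cylinder(h = 384, r = 20);
}
translate([233, 845, 0]) {
  translate([0, 0, 384]) cube([320, 315, 28]);
  translate([20, 20, 0]) cylinder(h = 384, r = 20);
  translate([300, 20, 0]) cylinder(h = 384, r = 20);
  translate([20, 295, 0]) cylinder(h = 384, r = 20);
  translate([300, 295, 0]) cylinder(h = 384, r = 20);
}
translate([-470, 190, 0]) {
  translate([0, 0, 384]) cube([320, 315, 28]);
  translate([20, 20, 0]) cylinder(h = 384, r = 20);
  translate([300, 20, 0]) cylinder(h = 384, r = 20);
  translate([20, 295, 0]) cylinder(h = 384, r = 20);
  translate([300, 295, 0]) cylinder(h = 384, r = 20);
}
translate([936, 190, 0]) {
  translate([0, 0, 384]) cube([320, 315, 28]);
  translate([20, 20, 0]) cylinder(h = 384, r = 20);
  translate([300, 20, 0]) cylinder(h = 384, r = 20);
  translate([20, 295, 0]) cylinder(h = 384, r = 20);
  translate([300, 295, 0]) cylinder(h = 384, r = 20);
}
translate([0, 0, 687]) {
  cube([593, 348, 24]);
  translate([0, 0, 24]) cube([593, 24, 37]);
  translate([0, 324, 24]) cube([593, 24, 37]);
  translate([0, 24, 24]) cube([24, 300, 37]);
  translate([569, 24, 24]) cube([24, 300, 37]);
}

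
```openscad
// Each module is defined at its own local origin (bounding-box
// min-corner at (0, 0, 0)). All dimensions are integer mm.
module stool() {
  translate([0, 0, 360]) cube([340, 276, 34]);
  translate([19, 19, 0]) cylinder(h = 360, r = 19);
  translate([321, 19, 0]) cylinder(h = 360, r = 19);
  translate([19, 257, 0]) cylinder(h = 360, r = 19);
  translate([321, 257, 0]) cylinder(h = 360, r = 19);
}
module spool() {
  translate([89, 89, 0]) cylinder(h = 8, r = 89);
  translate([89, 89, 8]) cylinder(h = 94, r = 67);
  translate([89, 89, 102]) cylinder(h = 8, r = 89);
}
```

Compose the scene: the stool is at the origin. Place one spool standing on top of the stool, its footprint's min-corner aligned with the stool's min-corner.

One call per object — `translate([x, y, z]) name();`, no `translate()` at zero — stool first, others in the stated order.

stool();
translate([0, 0, 394]) spool();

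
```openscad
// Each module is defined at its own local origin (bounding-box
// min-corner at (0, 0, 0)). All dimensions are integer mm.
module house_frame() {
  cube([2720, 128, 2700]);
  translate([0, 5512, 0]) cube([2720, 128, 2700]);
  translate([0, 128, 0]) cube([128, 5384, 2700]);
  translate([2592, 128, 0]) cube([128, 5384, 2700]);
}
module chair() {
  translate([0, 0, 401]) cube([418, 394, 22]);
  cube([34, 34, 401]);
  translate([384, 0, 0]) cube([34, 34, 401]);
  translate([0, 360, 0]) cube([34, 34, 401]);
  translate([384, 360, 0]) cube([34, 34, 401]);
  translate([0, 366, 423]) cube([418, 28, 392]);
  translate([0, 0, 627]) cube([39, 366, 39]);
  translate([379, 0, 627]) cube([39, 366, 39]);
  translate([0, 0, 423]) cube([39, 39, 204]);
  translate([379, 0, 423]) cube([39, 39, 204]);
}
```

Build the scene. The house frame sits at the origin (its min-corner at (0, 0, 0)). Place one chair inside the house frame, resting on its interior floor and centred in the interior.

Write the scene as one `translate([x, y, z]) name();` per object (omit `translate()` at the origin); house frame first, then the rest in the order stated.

house_frame();
translate([1151, 2623, 0]) chair();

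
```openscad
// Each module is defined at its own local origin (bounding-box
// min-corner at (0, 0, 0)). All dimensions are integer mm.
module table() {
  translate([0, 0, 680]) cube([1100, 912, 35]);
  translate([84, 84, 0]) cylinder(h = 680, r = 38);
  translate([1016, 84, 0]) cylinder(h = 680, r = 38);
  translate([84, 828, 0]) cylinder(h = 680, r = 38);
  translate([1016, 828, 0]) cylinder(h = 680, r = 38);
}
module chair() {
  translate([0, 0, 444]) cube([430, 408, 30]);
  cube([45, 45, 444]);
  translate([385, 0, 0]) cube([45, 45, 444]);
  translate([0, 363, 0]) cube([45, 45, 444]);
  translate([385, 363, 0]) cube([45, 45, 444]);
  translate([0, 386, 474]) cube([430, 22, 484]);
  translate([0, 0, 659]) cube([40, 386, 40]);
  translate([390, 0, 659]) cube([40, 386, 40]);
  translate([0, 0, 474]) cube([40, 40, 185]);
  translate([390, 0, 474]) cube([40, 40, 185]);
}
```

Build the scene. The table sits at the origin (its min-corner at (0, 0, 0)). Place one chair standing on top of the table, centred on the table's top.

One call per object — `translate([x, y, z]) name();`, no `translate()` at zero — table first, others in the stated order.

table();
translate([335, 252, 715]) chair();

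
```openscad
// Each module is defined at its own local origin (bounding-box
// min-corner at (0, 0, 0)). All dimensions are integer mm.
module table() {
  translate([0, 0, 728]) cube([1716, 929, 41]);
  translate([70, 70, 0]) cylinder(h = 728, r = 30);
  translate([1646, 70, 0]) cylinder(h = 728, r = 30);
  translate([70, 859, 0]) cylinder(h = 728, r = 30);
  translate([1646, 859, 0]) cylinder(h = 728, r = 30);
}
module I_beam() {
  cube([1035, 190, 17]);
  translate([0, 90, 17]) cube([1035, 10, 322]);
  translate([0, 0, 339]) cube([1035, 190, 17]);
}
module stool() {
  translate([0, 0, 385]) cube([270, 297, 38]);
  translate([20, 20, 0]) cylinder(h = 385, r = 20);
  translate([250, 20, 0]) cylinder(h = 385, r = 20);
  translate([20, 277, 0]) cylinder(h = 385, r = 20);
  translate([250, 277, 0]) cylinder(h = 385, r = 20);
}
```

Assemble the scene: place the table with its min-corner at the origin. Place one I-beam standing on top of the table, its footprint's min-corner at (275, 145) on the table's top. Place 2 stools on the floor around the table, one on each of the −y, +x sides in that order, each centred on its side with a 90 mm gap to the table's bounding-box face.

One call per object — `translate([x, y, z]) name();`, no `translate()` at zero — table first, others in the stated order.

table();
translate([275, 145, 769]) I_beam();
translate([723, -387, 0]) stool();
translate([1806, 316, 0]) stool();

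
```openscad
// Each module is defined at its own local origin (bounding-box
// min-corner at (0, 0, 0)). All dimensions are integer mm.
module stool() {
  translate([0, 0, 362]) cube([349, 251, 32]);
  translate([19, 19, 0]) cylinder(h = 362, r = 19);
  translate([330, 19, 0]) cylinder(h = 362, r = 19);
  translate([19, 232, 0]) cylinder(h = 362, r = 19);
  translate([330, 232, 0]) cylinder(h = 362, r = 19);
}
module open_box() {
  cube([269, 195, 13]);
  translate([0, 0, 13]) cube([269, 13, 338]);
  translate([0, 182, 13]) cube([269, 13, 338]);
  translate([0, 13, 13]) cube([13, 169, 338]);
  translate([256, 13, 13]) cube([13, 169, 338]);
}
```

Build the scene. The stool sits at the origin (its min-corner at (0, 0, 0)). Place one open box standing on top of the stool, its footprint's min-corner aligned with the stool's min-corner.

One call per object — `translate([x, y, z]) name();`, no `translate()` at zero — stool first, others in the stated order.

stool();
translate([0, 0, 394]) open_box();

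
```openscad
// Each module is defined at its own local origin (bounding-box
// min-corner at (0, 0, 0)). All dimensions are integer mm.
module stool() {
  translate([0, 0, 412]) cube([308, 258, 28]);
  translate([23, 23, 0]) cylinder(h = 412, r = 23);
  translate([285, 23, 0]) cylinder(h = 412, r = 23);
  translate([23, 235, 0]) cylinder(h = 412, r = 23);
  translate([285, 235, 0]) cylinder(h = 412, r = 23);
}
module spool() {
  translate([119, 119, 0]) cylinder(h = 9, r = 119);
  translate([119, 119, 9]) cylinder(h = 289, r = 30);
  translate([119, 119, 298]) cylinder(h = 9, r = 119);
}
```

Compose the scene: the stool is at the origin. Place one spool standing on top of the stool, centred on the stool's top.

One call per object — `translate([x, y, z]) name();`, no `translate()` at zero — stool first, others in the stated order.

stool();
translate([35, 10, 440]) spool();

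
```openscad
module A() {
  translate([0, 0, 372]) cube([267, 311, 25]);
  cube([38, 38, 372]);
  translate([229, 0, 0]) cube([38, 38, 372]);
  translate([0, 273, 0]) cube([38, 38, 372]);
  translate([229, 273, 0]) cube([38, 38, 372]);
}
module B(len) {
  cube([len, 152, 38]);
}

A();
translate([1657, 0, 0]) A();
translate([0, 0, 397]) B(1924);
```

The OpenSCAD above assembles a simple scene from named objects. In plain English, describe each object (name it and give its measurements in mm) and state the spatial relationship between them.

A is a simple wooden stool: a rectangular seat 267 mm (x) by 311 mm (y), 25 mm thick, top face at z = 397 mm, on four square legs, each 38×38 mm in cross-section. The legs rest on z = 0, each flush with a corner of the seat.

B is a rectangular beam 1924 mm long (x), 152 mm deep (y), 38 mm thick (z).

The beam spans the tops of two stools placed 1390 mm apart, resting at z = 397 mm.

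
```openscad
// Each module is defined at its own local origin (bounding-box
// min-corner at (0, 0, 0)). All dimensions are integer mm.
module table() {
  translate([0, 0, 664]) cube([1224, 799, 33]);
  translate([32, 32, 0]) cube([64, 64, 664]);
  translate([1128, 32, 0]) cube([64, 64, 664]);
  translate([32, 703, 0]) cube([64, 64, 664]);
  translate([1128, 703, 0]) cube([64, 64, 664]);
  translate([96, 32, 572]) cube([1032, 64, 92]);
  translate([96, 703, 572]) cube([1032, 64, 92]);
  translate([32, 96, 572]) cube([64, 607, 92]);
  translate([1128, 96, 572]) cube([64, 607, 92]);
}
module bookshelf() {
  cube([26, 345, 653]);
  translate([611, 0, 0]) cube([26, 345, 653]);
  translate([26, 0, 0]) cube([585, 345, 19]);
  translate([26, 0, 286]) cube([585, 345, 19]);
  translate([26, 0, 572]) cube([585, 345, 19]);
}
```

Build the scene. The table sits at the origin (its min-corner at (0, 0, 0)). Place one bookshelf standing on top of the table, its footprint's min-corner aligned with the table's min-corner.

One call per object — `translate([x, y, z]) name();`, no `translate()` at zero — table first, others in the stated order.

table();
translate([0, 0, 697]) bookshelf();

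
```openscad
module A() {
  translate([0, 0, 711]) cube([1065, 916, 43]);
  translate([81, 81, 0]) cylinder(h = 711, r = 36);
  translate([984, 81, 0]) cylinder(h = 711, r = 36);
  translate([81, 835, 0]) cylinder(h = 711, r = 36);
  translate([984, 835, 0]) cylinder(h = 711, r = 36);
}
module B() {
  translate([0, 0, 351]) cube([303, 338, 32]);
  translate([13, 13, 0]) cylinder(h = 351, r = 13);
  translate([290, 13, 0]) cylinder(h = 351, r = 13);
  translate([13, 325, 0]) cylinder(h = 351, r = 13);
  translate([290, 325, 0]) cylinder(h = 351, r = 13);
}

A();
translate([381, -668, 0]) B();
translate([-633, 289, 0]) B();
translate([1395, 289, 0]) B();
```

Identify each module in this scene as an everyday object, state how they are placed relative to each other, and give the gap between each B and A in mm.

Each stool's nearest face is 330 mm from the table's bounding box.

A is a table. B is a stool. Three stools sit around the table at the −y, −x, +x sides. The gap between each stool and the table is 330 mm.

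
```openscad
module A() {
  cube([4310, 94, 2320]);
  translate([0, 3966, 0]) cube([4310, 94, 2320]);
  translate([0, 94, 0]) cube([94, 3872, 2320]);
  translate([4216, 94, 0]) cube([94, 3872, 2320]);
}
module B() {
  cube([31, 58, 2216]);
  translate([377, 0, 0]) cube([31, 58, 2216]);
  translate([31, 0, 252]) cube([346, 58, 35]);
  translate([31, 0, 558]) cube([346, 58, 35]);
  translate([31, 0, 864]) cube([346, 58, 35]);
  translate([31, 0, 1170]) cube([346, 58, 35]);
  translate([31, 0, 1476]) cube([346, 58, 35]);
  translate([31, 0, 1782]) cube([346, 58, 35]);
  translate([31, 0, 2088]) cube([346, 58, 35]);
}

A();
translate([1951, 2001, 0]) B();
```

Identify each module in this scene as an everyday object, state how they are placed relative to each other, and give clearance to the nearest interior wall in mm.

A is a house frame. B is a ladder. The ladder sits inside the house frame, centred. The clearance to the nearest interior wall is 1857 mm.

Clearances: x = 1857, y = 1907; minimum 1857 mm.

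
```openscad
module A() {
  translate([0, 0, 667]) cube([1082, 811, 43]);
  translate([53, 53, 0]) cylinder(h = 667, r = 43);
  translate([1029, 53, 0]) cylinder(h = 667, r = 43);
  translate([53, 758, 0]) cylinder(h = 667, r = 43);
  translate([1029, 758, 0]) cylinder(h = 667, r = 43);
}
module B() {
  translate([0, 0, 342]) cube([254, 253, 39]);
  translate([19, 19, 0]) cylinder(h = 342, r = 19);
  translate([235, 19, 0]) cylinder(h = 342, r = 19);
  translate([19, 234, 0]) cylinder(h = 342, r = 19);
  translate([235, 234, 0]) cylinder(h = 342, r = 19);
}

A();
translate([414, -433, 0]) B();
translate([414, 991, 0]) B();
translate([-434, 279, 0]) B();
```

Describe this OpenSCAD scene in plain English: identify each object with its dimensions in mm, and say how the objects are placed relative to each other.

A is a table with a 1082×811 mm rectangular top, 43 mm thick, top surface at z = 710 mm, supported by four round legs of 86 mm diameter, each leg's bounding box inset 10 mm from the nearest pair of top edges, running from the floor.

B is a simple wooden stool: a rectangular seat 254 mm (x) by 253 mm (y), 39 mm thick, top face at z = 381 mm, on four round legs, each 38 mm in diameter. The legs rest on z = 0, each leg's axis is inset half a diameter from the nearest pair of seat edges (so the leg's bounding box is flush with the corner).

Three stools sit around the table at the −y, +y, −x sides.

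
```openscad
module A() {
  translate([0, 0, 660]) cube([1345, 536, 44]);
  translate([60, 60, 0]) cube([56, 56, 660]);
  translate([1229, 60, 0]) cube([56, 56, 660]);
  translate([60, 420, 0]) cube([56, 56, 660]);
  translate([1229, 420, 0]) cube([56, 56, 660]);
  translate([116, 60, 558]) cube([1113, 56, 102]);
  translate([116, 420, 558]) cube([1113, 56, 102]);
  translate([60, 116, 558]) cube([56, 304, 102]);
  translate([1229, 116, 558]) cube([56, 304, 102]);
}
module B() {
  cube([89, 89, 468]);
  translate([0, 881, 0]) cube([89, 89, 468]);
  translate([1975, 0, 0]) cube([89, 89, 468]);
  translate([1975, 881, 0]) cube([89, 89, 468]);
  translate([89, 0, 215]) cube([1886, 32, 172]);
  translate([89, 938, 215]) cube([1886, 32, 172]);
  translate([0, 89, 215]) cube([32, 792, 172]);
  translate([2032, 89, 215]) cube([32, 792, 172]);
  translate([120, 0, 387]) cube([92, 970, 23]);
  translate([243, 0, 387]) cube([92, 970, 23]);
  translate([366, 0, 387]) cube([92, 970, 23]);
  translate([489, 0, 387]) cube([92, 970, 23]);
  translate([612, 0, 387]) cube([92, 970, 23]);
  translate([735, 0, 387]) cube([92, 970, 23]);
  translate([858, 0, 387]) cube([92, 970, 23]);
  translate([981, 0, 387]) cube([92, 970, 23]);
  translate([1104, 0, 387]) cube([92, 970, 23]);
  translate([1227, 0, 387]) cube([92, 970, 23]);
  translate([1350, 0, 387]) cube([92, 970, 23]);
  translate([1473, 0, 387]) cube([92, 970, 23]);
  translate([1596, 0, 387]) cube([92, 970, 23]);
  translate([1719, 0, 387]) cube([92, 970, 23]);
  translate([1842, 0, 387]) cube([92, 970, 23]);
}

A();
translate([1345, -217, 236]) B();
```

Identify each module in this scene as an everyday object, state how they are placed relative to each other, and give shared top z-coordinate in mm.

A is a table. B is a bed frame. The bed frame is beside the table with their tops flush at z = 704. The shared top z-coordinate is 704 mm.

Both tops at z = 704 mm.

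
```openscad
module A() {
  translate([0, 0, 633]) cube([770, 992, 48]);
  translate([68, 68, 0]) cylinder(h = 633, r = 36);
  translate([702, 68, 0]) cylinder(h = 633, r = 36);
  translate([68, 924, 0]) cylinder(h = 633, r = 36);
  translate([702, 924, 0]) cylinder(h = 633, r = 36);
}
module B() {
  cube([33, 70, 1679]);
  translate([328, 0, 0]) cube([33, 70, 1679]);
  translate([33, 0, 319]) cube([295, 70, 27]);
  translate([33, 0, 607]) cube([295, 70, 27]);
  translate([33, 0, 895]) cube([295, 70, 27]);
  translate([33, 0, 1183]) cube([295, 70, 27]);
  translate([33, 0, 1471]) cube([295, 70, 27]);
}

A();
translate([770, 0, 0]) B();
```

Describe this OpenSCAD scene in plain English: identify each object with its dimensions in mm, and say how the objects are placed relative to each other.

A is a table with a 770×992 mm rectangular top, 48 mm thick, top surface at z = 681 mm, supported by four round legs of 72 mm diameter, each leg's bounding box inset 32 mm from the nearest pair of top edges, running from the floor.

B is a straight ladder. Two 33×70 mm vertical rails, 1679 mm tall, stand 361 mm apart (outside-to-outside) with their front faces coplanar on the −y side. 5 rungs, each 70 mm deep and 27 mm tall, span between the inner faces of the rails, front faces flush with the rails. The lowest rung's underside is at z = 319 mm and rungs are spaced 288 mm apart (underside to underside).

The ladder is against the table's +x side, with their −y faces flush.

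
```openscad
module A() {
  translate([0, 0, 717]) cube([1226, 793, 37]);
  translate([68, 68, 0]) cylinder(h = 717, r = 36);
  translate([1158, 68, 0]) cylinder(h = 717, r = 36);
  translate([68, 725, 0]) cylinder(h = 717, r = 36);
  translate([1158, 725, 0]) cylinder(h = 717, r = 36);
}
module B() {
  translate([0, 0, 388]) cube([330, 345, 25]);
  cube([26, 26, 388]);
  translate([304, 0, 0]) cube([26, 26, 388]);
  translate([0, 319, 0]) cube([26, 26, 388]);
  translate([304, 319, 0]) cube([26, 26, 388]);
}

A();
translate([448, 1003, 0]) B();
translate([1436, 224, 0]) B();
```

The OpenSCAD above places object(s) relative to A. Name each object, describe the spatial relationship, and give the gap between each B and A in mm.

A is a table. B is a stool. Two stools sit around the table at the +y, +x sides. The gap between each stool and the table is 210 mm.

Each stool's nearest face is 210 mm from the table's bounding box.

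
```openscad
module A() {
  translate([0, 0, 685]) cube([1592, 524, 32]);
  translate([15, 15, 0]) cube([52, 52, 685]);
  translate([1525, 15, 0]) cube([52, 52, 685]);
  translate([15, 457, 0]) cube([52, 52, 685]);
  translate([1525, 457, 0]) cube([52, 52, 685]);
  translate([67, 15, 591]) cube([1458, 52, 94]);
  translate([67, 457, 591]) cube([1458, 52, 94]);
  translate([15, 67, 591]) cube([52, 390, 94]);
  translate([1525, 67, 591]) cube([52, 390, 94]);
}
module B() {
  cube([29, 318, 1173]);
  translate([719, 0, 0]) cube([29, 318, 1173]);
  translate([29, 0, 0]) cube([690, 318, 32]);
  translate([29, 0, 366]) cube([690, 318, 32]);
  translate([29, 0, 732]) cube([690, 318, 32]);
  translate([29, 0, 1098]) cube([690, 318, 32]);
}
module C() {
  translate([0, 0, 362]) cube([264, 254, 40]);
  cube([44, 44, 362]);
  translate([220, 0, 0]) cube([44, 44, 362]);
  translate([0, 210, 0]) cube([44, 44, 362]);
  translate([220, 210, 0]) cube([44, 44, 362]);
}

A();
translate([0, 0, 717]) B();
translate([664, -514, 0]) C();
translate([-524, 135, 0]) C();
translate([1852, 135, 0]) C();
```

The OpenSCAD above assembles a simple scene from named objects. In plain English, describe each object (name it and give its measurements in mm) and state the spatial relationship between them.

A is a table: top 1592 mm (x) × 524 mm (y), 32 mm thick, upper face at z = 717 mm, on four 52×52 mm square legs, each inset 15 mm from the nearest pair of top edges, running from z = 0 to the bottom of the top. Four apron rails, 52 mm thick and 94 mm tall, run between adjacent legs with their top edges flush with the underside of the top and their outer faces flush with the legs' outer faces.

B is an open bookshelf. Two side panels, each 29 mm thick, 318 mm deep and 1173 mm tall, stand 748 mm apart (outside-to-outside). Between them sit 4 shelves, each 32 mm thick and 318 mm deep, spanning the full gap between the sides. The bottom shelf rests on the floor (its underside at z = 0) and the clear gap between one shelf's top and the next shelf's underside is 334 mm.

C is a four-legged stool. The seat is a 264×254×40 mm slab whose top surface is at z = 402 mm; four square legs, each 44×44 mm in cross-section, run from the floor (z = 0) to the underside of the seat, each flush with a corner of the seat.

The bookshelf is on top of the table. Three stools sit around the table at the −y, −x, +x sides.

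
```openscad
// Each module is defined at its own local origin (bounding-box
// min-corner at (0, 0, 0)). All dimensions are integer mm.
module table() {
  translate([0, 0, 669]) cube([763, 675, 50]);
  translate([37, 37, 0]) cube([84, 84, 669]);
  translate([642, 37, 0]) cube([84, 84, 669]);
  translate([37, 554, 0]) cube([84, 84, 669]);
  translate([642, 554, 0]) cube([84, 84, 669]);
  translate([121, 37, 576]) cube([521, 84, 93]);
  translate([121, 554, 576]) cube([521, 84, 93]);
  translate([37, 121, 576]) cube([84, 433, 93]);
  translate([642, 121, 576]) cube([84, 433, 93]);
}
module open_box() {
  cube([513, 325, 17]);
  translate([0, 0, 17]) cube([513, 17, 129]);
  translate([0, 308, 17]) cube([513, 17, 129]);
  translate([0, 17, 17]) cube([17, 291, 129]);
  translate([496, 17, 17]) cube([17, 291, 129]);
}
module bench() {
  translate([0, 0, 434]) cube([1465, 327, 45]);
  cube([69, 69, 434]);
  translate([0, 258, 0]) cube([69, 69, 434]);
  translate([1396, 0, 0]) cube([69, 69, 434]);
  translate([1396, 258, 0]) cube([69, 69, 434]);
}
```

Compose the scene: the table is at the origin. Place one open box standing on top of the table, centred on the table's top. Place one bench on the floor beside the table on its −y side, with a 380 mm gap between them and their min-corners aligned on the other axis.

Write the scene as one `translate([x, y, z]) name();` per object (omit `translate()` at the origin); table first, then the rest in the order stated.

table();
translate([125, 175, 719]) open_box();
translate([0, -707, 0]) bench();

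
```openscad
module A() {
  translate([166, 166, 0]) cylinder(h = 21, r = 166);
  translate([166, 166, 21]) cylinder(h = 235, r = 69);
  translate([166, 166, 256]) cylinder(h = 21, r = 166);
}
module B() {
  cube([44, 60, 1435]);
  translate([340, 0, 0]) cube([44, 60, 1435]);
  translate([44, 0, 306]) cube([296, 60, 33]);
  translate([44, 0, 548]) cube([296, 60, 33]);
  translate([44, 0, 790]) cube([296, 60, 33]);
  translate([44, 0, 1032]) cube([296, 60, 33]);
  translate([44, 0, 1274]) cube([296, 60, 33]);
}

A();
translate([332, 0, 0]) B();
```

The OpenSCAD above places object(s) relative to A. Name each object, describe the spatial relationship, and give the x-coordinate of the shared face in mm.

The spool's +x face and the ladder's −x face are both at x = 332 mm.

A is a spool. B is a ladder. The ladder is against the spool's +x side, with their −y faces flush. The x-coordinate of the shared face is 332 mm.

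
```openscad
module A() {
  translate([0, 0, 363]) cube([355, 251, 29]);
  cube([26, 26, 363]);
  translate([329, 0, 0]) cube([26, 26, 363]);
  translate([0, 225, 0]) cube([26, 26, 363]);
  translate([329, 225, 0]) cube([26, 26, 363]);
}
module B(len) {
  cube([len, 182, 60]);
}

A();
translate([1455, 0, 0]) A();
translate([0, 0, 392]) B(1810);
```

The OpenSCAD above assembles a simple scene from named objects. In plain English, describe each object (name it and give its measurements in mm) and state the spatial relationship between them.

A is a simple wooden stool: a rectangular seat 355 mm (x) by 251 mm (y), 29 mm thick, top face at z = 392 mm, on four square legs, each 26×26 mm in cross-section. The legs rest on z = 0, each flush with a corner of the seat.

B is a rectangular beam 1810 mm long (x), 182 mm deep (y), 60 mm thick (z).

The beam spans the tops of two stools placed 1100 mm apart, resting at z = 392 mm.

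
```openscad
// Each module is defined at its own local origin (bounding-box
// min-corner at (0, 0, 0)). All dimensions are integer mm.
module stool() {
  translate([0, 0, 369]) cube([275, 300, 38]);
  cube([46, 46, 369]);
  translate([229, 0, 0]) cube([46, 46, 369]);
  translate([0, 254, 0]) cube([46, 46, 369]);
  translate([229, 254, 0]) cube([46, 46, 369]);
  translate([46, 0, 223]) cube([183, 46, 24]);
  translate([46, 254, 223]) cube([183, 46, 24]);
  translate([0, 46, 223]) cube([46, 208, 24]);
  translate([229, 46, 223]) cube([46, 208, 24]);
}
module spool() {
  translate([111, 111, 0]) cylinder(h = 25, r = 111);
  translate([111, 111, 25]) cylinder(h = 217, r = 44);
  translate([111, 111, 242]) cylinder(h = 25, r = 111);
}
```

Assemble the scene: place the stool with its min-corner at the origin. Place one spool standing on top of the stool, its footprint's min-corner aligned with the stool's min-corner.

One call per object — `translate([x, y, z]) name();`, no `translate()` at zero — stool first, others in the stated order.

stool();
translate([0, 0, 407]) spool();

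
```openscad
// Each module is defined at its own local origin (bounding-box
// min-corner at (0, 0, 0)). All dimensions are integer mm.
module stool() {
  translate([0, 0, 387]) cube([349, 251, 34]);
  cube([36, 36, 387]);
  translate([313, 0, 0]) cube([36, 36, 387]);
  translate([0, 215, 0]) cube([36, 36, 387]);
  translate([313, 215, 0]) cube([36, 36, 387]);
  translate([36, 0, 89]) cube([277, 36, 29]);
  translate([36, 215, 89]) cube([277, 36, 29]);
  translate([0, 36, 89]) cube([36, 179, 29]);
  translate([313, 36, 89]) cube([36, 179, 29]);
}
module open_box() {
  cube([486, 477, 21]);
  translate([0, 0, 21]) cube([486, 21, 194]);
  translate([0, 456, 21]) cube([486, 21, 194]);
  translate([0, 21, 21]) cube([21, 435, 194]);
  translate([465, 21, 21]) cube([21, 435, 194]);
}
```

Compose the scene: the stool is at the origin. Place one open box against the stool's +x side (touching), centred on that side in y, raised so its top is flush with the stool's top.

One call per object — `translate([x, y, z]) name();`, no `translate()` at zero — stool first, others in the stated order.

stool();
translate([349, -113, 206]) open_box();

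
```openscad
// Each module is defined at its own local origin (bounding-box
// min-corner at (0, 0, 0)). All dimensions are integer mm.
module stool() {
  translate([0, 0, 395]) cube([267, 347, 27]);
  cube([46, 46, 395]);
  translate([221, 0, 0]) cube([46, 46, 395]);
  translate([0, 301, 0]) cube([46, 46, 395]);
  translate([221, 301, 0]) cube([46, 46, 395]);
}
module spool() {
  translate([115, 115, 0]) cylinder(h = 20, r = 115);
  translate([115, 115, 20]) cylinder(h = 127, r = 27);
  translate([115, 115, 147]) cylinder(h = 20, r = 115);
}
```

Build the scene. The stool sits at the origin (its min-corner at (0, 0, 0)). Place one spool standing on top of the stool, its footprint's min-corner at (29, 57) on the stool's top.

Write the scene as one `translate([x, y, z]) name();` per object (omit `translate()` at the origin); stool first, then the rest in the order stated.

stool();
translate([29, 57, 422]) spool();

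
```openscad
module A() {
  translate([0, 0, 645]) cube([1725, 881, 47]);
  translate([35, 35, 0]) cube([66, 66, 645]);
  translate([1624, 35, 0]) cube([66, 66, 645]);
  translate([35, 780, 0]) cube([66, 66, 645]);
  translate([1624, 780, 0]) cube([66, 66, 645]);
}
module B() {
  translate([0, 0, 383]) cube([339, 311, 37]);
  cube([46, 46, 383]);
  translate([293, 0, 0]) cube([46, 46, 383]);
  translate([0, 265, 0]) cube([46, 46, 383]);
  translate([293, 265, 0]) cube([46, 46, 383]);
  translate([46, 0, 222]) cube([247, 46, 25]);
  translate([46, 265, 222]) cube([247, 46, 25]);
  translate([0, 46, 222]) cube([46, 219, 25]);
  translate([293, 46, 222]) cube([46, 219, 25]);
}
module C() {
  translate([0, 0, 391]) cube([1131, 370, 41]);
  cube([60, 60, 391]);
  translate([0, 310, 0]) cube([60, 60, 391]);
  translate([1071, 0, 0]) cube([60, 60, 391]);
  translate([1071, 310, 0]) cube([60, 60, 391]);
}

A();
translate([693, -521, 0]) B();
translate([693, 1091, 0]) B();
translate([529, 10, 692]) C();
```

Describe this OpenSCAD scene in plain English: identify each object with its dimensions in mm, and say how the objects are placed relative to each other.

A is a table with a 1725×881 mm rectangular top, 47 mm thick, top surface at z = 692 mm, supported by four 66×66 mm square legs, each inset 35 mm from the nearest pair of top edges, running from the floor.

B is a four-legged stool. The seat is a 339×311×37 mm slab whose top surface is at z = 420 mm; four square legs, each 46×46 mm in cross-section, run from the floor (z = 0) to the underside of the seat, each flush with a corner of the seat. Four stretchers, 46 mm wide and 25 mm tall, connect adjacent legs with their undersides at z = 222 mm, each running between the inner faces of the legs it joins and aligned with the legs' outer faces on the other axis.

C is a long wooden bench with a 1131 mm (x) × 370 mm (y) seat, 41 mm thick, its top surface 432 mm above the floor. Four 60 mm square legs at the seat corners, flush with the edges, run from z = 0 to the seat underside.

Two stools sit around the table at the −y, +y sides. The bench is on top of the table.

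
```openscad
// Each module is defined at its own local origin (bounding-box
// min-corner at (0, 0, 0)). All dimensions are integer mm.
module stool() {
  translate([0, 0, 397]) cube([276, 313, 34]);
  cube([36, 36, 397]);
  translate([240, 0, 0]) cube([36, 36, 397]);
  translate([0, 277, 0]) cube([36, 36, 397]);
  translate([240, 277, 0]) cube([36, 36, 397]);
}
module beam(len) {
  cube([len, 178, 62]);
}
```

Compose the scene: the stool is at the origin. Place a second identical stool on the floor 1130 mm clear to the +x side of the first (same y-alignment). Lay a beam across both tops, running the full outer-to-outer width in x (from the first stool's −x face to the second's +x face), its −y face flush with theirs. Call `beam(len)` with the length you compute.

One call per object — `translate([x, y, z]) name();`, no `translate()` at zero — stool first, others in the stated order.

stool();
translate([1406, 0, 0]) stool();
translate([0, 0, 431]) beam(1682);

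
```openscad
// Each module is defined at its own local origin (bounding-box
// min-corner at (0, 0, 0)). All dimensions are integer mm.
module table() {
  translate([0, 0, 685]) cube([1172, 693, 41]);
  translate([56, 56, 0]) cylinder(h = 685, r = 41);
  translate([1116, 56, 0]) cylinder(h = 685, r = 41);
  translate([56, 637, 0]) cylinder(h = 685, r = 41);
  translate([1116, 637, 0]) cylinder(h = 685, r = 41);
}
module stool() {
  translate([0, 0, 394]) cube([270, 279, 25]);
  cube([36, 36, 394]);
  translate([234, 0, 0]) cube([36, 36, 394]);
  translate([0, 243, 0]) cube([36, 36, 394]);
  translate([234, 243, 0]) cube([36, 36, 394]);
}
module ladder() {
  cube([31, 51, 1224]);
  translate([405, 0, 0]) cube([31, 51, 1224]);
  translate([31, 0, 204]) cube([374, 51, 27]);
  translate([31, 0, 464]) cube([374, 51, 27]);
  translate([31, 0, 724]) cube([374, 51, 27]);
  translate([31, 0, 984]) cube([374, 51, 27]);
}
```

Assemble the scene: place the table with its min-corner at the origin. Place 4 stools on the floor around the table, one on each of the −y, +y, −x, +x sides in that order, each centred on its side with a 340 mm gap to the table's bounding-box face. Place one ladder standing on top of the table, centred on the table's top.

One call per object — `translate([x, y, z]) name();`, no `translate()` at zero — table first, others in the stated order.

table();
translate([451, -619, 0]) stool();
translate([451, 1033, 0]) stool();
translate([-610, 207, 0]) stool();
translate([1512, 207, 0]) stool();
translate([368, 321, 726]) ladder();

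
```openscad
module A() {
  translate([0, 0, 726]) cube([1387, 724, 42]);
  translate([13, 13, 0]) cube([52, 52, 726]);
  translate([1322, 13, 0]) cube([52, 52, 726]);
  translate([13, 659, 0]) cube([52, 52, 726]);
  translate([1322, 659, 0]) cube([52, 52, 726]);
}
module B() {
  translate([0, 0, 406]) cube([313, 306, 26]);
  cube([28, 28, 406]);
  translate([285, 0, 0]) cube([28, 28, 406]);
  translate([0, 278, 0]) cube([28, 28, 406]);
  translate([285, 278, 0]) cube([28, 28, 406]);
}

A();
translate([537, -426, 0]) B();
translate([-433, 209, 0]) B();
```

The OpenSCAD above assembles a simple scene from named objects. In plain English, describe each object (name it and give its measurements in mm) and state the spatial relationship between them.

A is a rectangular dining table. The top is 1387×724×42 mm with its upper surface at z = 768 mm. It stands on four 52×52 mm square legs, each inset 13 mm from the nearest pair of top edges, running from the floor to the underside of the top.

B is a four-legged stool. The seat is 313×306 mm, 26 mm thick, top at z = 432 mm. It stands on four square legs, each 28×28 mm in cross-section, from z = 0 to the seat underside, each flush with a corner of the seat.

Two stools sit around the table at the −y, −x sides.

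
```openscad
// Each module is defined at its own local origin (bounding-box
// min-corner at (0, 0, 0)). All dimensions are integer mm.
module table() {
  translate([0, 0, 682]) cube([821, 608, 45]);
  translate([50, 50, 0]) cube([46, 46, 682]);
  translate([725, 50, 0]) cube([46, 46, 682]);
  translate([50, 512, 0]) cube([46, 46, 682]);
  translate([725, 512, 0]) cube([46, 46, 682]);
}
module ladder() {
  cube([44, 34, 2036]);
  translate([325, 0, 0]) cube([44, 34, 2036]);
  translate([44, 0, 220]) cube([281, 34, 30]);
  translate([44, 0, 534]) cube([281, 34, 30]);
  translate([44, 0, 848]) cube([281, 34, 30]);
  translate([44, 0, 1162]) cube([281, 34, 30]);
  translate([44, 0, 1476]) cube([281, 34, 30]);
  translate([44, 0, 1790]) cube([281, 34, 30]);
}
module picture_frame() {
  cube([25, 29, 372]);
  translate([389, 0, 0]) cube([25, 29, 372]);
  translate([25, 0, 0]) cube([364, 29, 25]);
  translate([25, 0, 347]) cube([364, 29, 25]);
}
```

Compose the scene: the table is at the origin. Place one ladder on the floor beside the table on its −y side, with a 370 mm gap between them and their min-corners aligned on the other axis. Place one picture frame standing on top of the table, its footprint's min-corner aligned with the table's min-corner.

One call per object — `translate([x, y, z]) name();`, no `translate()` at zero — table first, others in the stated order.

table();
translate([0, -404, 0]) ladder();
translate([0, 0, 727]) picture_frame();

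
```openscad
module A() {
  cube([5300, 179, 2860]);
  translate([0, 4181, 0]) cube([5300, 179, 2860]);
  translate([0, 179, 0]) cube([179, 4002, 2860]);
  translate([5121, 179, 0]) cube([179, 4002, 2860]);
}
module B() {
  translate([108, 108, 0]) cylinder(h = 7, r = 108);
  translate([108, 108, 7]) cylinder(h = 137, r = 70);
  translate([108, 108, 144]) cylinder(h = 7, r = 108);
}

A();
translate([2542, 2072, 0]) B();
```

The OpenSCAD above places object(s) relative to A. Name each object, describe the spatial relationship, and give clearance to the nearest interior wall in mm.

A is a house frame. B is a spool. The spool sits inside the house frame, centred. The clearance to the nearest interior wall is 1893 mm.

Clearances: x = 2363, y = 1893; minimum 1893 mm.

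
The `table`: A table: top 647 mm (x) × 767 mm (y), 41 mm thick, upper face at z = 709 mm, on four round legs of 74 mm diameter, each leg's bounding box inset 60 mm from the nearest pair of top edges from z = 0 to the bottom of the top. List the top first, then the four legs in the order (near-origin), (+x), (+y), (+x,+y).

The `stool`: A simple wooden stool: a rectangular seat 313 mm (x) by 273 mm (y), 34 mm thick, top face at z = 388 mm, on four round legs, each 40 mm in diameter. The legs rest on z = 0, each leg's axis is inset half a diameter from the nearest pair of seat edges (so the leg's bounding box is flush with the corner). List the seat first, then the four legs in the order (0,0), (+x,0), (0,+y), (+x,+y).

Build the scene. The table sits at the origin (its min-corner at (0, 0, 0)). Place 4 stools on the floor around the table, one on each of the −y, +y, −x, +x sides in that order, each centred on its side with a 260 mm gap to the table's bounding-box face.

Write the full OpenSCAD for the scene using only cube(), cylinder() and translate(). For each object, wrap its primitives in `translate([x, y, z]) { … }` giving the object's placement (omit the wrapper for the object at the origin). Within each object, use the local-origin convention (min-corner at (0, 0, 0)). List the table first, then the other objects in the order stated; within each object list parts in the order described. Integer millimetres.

translate([0, 0, 668]) cube([647, 767, 41]);
translate([97, 97, 0]) cylinder(h = 668, r = 37);
translate([550, 97, 0]) cylinder(h = 668, r = 37);
translate([97, 670, 0]) cylinder(h = 668, r = 37);
translate([550, 670, 0]) cylinder(h = 668, r = 37);
translate([167, -533, 0]) {
  translate([0, 0, 354]) cube([313, 273, 34]);
  translate([20, 20, 0]) cylinder(h = 354, r = 20);
  translate([293, 20, 0]) cylinder(h = 354, r = 20);
  translate([20, 253, 0]) cylinder(h = 354, r = 20);
  translate([293, 253, 0]) cylinder(h = 354, r = 20);
}
translate([167, 1027, 0]) {
  translate([0, 0, 354]) cube([313, 273, 34]);
  translate([20, 20, 0]) cylinder(h = 354, r = 20);
  translate([293, 20, 0]) cylinder(h = 354, r = 20);
  translate([20, 253, 0]) cylinder(h = 354, r = 20);
  translate([293, 253, 0]) cylinder(h = 354, r = 20);
}
translate([-573, 247, 0]) {
  translate([0, 0, 354]) cube([313, 273, 34]);
  translate([20, 20, 0]) cylinder(h = 354, r = 20);
  translate([293, 20, 0]) cylinder(h = 354, r = 20);
  translate([20, 253, 0]) cylinder(h = 354, r = 20);
  translate([293, 253, 0]) cylinder(h = 354, r = 20);
}
translate([907, 247, 0]) {
  translate([0, 0, 354]) cube([313, 273, 34]);
  translate([20, 20, 0]) cylinder(h = 354, r = 20);
  translate([293, 20, 0]) cylinder(h = 354, r = 20);
  translate([20, 253, 0]) cylinder(h = 354, r = 20);
  translate([293, 253, 0]) cylinder(h = 354, r = 20);
}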